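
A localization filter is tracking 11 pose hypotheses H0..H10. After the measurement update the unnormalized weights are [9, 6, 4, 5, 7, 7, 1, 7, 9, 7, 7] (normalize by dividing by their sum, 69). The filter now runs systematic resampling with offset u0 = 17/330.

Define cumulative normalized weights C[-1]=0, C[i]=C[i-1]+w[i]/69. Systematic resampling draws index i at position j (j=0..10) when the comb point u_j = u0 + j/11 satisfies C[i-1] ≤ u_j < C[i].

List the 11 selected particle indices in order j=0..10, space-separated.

C = [3/23, 5/23, 19/69, 8/23, 31/69, 38/69, 13/23, 2/3, 55/69, 62/69, 1]
j=0: u_0=17/330 ∈ [0, 3/23) → index 0
j=1: u_1=47/330 ∈ [3/23, 5/23) → index 1
j=2: u_2=7/30 ∈ [5/23, 19/69) → index 2
j=3: u_3=107/330 ∈ [19/69, 8/23) → index 3
j=4: u_4=137/330 ∈ [8/23, 31/69) → index 4
j=5: u_5=167/330 ∈ [31/69, 38/69) → index 5
j=6: u_6=197/330 ∈ [13/23, 2/3) → index 7
j=7: u_7=227/330 ∈ [2/3, 55/69) → index 8
j=8: u_8=257/330 ∈ [2/3, 55/69) → index 8
j=9: u_9=287/330 ∈ [55/69, 62/69) → index 9
j=10: u_10=317/330 ∈ [62/69, 1) → index 10

0 1 2 3 4 5 7 8 8 9 10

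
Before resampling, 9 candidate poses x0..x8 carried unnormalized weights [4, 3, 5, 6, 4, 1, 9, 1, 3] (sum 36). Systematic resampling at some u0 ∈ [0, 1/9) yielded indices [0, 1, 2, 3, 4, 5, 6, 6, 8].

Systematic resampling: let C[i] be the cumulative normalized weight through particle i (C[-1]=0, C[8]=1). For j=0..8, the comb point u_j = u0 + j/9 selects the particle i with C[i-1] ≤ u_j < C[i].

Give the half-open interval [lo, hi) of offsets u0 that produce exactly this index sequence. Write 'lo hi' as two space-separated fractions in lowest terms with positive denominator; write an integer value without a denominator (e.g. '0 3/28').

C = [1/9, 7/36, 1/3, 1/2, 11/18, 23/36, 8/9, 11/12, 1]
j=0 picked index 0: u0 ∈ [0, 1/9)
j=1 picked index 1: u0 ∈ [0, 1/12)
j=2 picked index 2: u0 ∈ [-1/36, 1/9)
j=3 picked index 3: u0 ∈ [0, 1/6)
j=4 picked index 4: u0 ∈ [1/18, 1/6)
j=5 picked index 5: u0 ∈ [1/18, 1/12)
j=6 picked index 6: u0 ∈ [-1/36, 2/9)
j=7 picked index 6: u0 ∈ [-5/36, 1/9)
j=8 picked index 8: u0 ∈ [1/36, 1/9)
intersection: [1/18, 1/12)

1/18 1/12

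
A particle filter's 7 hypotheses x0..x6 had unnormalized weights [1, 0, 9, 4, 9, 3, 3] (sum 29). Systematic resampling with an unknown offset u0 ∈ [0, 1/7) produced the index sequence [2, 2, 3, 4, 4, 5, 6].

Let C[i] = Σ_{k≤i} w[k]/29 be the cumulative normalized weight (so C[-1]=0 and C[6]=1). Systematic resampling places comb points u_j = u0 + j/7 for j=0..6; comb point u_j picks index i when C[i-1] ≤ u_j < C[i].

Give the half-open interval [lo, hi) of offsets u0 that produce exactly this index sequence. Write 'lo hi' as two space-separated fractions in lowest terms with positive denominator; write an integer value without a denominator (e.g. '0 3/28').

C = [1/29, 1/29, 10/29, 14/29, 23/29, 26/29, 1]
j=0 picked index 2: u0 ∈ [1/29, 10/29)
j=1 picked index 2: u0 ∈ [-22/203, 41/203)
j=2 picked index 3: u0 ∈ [12/203, 40/203)
j=3 picked index 4: u0 ∈ [11/203, 74/203)
j=4 picked index 4: u0 ∈ [-18/203, 45/203)
j=5 picked index 5: u0 ∈ [16/203, 37/203)
j=6 picked index 6: u0 ∈ [8/203, 1/7)
intersection: [16/203, 1/7)

16/203 1/7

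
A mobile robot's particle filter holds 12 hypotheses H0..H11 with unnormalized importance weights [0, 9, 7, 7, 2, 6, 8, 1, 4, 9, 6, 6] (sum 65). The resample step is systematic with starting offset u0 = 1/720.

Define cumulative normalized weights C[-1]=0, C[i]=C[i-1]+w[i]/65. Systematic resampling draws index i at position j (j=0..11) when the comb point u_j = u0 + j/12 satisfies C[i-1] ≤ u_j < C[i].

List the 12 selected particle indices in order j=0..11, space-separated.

C = [0, 9/65, 16/65, 23/65, 5/13, 31/65, 3/5, 8/13, 44/65, 53/65, 59/65, 1]
j=0: u_0=1/720 ∈ [0, 9/65) → index 1
j=1: u_1=61/720 ∈ [0, 9/65) → index 1
j=2: u_2=121/720 ∈ [9/65, 16/65) → index 2
j=3: u_3=181/720 ∈ [16/65, 23/65) → index 3
j=4: u_4=241/720 ∈ [16/65, 23/65) → index 3
j=5: u_5=301/720 ∈ [5/13, 31/65) → index 5
j=6: u_6=361/720 ∈ [31/65, 3/5) → index 6
j=7: u_7=421/720 ∈ [31/65, 3/5) → index 6
j=8: u_8=481/720 ∈ [8/13, 44/65) → index 8
j=9: u_9=541/720 ∈ [44/65, 53/65) → index 9
j=10: u_10=601/720 ∈ [53/65, 59/65) → index 10
j=11: u_11=661/720 ∈ [59/65, 1) → index 11

1 1 2 3 3 5 6 6 8 9 10 11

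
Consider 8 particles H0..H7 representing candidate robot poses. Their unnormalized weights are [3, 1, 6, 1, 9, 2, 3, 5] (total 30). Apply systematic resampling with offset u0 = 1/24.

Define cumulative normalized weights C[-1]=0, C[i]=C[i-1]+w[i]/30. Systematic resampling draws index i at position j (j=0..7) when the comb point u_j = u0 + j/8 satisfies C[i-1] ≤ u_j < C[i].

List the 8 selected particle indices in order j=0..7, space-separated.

C = [1/10, 2/15, 1/3, 11/30, 2/3, 11/15, 5/6, 1]
j=0: u_0=1/24 ∈ [0, 1/10) → index 0
j=1: u_1=1/6 ∈ [2/15, 1/3) → index 2
j=2: u_2=7/24 ∈ [2/15, 1/3) → index 2
j=3: u_3=5/12 ∈ [11/30, 2/3) → index 4
j=4: u_4=13/24 ∈ [11/30, 2/3) → index 4
j=5: u_5=2/3 ∈ [2/3, 11/15) → index 5
j=6: u_6=19/24 ∈ [11/15, 5/6) → index 6
j=7: u_7=11/12 ∈ [5/6, 1) → index 7

0 2 2 4 4 5 6 7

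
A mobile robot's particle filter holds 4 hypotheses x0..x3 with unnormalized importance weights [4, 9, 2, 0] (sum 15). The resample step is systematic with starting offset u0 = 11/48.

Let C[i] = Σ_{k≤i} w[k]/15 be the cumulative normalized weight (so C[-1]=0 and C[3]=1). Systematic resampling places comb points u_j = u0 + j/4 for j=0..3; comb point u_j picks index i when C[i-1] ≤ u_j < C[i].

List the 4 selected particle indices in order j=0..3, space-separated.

0 1 1 2

C = [4/15, 13/15, 1, 1]
j=0: u_0=11/48 ∈ [0, 4/15) → index 0
j=1: u_1=23/48 ∈ [4/15, 13/15) → index 1
j=2: u_2=35/48 ∈ [4/15, 13/15) → index 1
j=3: u_3=47/48 ∈ [13/15, 1) → index 2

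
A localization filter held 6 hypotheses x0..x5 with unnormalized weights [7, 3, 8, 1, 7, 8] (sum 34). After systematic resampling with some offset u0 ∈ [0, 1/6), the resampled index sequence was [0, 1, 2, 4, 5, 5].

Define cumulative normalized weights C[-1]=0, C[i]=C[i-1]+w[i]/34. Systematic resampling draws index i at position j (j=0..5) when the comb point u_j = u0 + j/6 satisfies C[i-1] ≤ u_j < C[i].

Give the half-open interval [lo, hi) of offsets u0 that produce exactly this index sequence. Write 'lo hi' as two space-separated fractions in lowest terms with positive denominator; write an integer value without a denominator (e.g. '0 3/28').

5/51 13/102

C = [7/34, 5/17, 9/17, 19/34, 13/17, 1]
j=0 picked index 0: u0 ∈ [0, 7/34)
j=1 picked index 1: u0 ∈ [2/51, 13/102)
j=2 picked index 2: u0 ∈ [-2/51, 10/51)
j=3 picked index 4: u0 ∈ [1/17, 9/34)
j=4 picked index 5: u0 ∈ [5/51, 1/3)
j=5 picked index 5: u0 ∈ [-7/102, 1/6)
intersection: [5/51, 13/102)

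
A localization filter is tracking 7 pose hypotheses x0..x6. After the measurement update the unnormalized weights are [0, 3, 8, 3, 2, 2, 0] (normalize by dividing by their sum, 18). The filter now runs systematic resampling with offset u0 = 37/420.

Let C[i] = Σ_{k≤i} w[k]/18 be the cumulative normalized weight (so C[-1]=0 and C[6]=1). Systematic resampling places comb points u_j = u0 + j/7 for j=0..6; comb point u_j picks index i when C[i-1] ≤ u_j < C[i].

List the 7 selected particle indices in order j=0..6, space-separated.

1 2 2 2 3 4 5

C = [0, 1/6, 11/18, 7/9, 8/9, 1, 1]
j=0: u_0=37/420 ∈ [0, 1/6) → index 1
j=1: u_1=97/420 ∈ [1/6, 11/18) → index 2
j=2: u_2=157/420 ∈ [1/6, 11/18) → index 2
j=3: u_3=31/60 ∈ [1/6, 11/18) → index 2
j=4: u_4=277/420 ∈ [11/18, 7/9) → index 3
j=5: u_5=337/420 ∈ [7/9, 8/9) → index 4
j=6: u_6=397/420 ∈ [8/9, 1) → index 5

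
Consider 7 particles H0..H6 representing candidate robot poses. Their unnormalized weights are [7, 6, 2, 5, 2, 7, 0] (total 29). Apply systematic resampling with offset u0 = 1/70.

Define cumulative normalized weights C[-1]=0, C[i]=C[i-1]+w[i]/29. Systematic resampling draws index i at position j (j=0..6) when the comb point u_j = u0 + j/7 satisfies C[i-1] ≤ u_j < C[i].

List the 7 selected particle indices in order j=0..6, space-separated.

C = [7/29, 13/29, 15/29, 20/29, 22/29, 1, 1]
j=0: u_0=1/70 ∈ [0, 7/29) → index 0
j=1: u_1=11/70 ∈ [0, 7/29) → index 0
j=2: u_2=3/10 ∈ [7/29, 13/29) → index 1
j=3: u_3=31/70 ∈ [7/29, 13/29) → index 1
j=4: u_4=41/70 ∈ [15/29, 20/29) → index 3
j=5: u_5=51/70 ∈ [20/29, 22/29) → index 4
j=6: u_6=61/70 ∈ [22/29, 1) → index 5

0 0 1 1 3 4 5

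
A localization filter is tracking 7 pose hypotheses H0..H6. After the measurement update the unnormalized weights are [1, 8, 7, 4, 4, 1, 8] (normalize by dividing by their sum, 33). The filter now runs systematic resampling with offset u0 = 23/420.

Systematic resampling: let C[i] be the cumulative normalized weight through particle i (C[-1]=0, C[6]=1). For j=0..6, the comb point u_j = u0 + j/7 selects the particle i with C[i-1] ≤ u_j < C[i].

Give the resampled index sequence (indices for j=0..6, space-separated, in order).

1 1 2 2 4 6 6

C = [1/33, 3/11, 16/33, 20/33, 8/11, 25/33, 1]
j=0: u_0=23/420 ∈ [1/33, 3/11) → index 1
j=1: u_1=83/420 ∈ [1/33, 3/11) → index 1
j=2: u_2=143/420 ∈ [3/11, 16/33) → index 2
j=3: u_3=29/60 ∈ [3/11, 16/33) → index 2
j=4: u_4=263/420 ∈ [20/33, 8/11) → index 4
j=5: u_5=323/420 ∈ [25/33, 1) → index 6
j=6: u_6=383/420 ∈ [25/33, 1) → index 6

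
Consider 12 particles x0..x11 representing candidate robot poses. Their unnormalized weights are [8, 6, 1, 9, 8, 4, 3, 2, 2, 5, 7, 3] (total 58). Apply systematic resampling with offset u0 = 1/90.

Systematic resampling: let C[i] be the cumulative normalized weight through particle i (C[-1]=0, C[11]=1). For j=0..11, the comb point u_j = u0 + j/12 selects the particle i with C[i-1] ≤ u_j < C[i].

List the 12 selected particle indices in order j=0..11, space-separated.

C = [4/29, 7/29, 15/58, 12/29, 16/29, 18/29, 39/58, 41/58, 43/58, 24/29, 55/58, 1]
j=0: u_0=1/90 ∈ [0, 4/29) → index 0
j=1: u_1=17/180 ∈ [0, 4/29) → index 0
j=2: u_2=8/45 ∈ [4/29, 7/29) → index 1
j=3: u_3=47/180 ∈ [15/58, 12/29) → index 3
j=4: u_4=31/90 ∈ [15/58, 12/29) → index 3
j=5: u_5=77/180 ∈ [12/29, 16/29) → index 4
j=6: u_6=23/45 ∈ [12/29, 16/29) → index 4
j=7: u_7=107/180 ∈ [16/29, 18/29) → index 5
j=8: u_8=61/90 ∈ [39/58, 41/58) → index 7
j=9: u_9=137/180 ∈ [43/58, 24/29) → index 9
j=10: u_10=38/45 ∈ [24/29, 55/58) → index 10
j=11: u_11=167/180 ∈ [24/29, 55/58) → index 10

0 0 1 3 3 4 4 5 7 9 10 10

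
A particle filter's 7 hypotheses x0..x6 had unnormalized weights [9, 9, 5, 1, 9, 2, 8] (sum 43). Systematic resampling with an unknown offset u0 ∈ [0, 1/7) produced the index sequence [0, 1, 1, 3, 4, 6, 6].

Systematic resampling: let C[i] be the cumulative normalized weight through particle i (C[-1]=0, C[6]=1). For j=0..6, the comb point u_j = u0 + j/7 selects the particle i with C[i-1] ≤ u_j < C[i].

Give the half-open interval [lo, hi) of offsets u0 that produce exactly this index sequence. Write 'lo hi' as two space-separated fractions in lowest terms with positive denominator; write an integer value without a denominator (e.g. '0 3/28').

32/301 39/301

C = [9/43, 18/43, 23/43, 24/43, 33/43, 35/43, 1]
j=0 picked index 0: u0 ∈ [0, 9/43)
j=1 picked index 1: u0 ∈ [20/301, 83/301)
j=2 picked index 1: u0 ∈ [-23/301, 40/301)
j=3 picked index 3: u0 ∈ [32/301, 39/301)
j=4 picked index 4: u0 ∈ [-4/301, 59/301)
j=5 picked index 6: u0 ∈ [30/301, 2/7)
j=6 picked index 6: u0 ∈ [-13/301, 1/7)
intersection: [32/301, 39/301)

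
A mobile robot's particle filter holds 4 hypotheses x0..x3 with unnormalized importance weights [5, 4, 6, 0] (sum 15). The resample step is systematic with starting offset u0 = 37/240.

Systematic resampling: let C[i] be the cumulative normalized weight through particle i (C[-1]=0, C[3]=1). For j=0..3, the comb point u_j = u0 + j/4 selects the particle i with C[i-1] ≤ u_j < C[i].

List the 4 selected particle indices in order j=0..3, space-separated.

C = [1/3, 3/5, 1, 1]
j=0: u_0=37/240 ∈ [0, 1/3) → index 0
j=1: u_1=97/240 ∈ [1/3, 3/5) → index 1
j=2: u_2=157/240 ∈ [3/5, 1) → index 2
j=3: u_3=217/240 ∈ [3/5, 1) → index 2

0 1 2 2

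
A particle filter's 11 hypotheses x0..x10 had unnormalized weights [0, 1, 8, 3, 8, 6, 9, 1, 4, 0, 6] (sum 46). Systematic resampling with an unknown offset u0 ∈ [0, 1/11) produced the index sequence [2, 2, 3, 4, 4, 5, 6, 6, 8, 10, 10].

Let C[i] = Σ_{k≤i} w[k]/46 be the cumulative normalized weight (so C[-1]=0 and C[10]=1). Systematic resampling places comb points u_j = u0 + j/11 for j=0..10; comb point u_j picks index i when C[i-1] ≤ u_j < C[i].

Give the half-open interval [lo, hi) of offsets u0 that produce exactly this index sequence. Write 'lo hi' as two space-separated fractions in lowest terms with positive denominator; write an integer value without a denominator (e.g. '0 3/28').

C = [0, 1/46, 9/46, 6/23, 10/23, 13/23, 35/46, 18/23, 20/23, 20/23, 1]
j=0 picked index 2: u0 ∈ [1/46, 9/46)
j=1 picked index 2: u0 ∈ [-35/506, 53/506)
j=2 picked index 3: u0 ∈ [7/506, 20/253)
j=3 picked index 4: u0 ∈ [-3/253, 41/253)
j=4 picked index 4: u0 ∈ [-26/253, 18/253)
j=5 picked index 5: u0 ∈ [-5/253, 28/253)
j=6 picked index 6: u0 ∈ [5/253, 109/506)
j=7 picked index 6: u0 ∈ [-18/253, 63/506)
j=8 picked index 8: u0 ∈ [14/253, 36/253)
j=9 picked index 10: u0 ∈ [13/253, 2/11)
j=10 picked index 10: u0 ∈ [-10/253, 1/11)
intersection: [14/253, 18/253)

14/253 18/253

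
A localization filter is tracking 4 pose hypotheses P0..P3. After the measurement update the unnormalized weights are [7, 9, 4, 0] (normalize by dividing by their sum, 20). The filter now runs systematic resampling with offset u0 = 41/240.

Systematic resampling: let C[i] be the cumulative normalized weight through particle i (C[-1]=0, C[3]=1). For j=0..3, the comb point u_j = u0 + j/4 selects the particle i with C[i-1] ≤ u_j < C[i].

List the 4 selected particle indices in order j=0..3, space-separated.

C = [7/20, 4/5, 1, 1]
j=0: u_0=41/240 ∈ [0, 7/20) → index 0
j=1: u_1=101/240 ∈ [7/20, 4/5) → index 1
j=2: u_2=161/240 ∈ [7/20, 4/5) → index 1
j=3: u_3=221/240 ∈ [4/5, 1) → index 2

0 1 1 2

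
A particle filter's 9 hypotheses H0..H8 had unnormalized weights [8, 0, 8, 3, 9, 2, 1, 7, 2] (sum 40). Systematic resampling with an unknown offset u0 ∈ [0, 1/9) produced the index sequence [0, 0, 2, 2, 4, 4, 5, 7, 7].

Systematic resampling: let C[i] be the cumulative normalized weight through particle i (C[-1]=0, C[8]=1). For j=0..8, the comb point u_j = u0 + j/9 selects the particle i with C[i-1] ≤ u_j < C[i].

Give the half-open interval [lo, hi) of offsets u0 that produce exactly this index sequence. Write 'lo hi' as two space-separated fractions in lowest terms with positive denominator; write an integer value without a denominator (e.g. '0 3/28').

1/30 11/180

C = [1/5, 1/5, 2/5, 19/40, 7/10, 3/4, 31/40, 19/20, 1]
j=0 picked index 0: u0 ∈ [0, 1/5)
j=1 picked index 0: u0 ∈ [-1/9, 4/45)
j=2 picked index 2: u0 ∈ [-1/45, 8/45)
j=3 picked index 2: u0 ∈ [-2/15, 1/15)
j=4 picked index 4: u0 ∈ [11/360, 23/90)
j=5 picked index 4: u0 ∈ [-29/360, 13/90)
j=6 picked index 5: u0 ∈ [1/30, 1/12)
j=7 picked index 7: u0 ∈ [-1/360, 31/180)
j=8 picked index 7: u0 ∈ [-41/360, 11/180)
intersection: [1/30, 11/180)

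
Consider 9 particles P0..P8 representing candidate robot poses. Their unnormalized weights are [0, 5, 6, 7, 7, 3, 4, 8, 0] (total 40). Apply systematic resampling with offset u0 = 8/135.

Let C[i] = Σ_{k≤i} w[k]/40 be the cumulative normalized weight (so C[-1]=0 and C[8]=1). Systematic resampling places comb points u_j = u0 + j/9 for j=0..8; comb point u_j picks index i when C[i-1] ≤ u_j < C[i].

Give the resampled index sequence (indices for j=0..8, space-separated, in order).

1 2 3 3 4 4 6 7 7

C = [0, 1/8, 11/40, 9/20, 5/8, 7/10, 4/5, 1, 1]
j=0: u_0=8/135 ∈ [0, 1/8) → index 1
j=1: u_1=23/135 ∈ [1/8, 11/40) → index 2
j=2: u_2=38/135 ∈ [11/40, 9/20) → index 3
j=3: u_3=53/135 ∈ [11/40, 9/20) → index 3
j=4: u_4=68/135 ∈ [9/20, 5/8) → index 4
j=5: u_5=83/135 ∈ [9/20, 5/8) → index 4
j=6: u_6=98/135 ∈ [7/10, 4/5) → index 6
j=7: u_7=113/135 ∈ [4/5, 1) → index 7
j=8: u_8=128/135 ∈ [4/5, 1) → index 7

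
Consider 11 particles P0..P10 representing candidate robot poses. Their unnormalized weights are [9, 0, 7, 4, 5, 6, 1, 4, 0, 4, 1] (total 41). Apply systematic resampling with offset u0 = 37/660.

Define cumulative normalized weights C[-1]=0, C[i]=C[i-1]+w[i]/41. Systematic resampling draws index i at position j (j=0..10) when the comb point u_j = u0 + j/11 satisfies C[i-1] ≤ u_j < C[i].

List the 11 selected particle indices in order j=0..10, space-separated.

C = [9/41, 9/41, 16/41, 20/41, 25/41, 31/41, 32/41, 36/41, 36/41, 40/41, 1]
j=0: u_0=37/660 ∈ [0, 9/41) → index 0
j=1: u_1=97/660 ∈ [0, 9/41) → index 0
j=2: u_2=157/660 ∈ [9/41, 16/41) → index 2
j=3: u_3=217/660 ∈ [9/41, 16/41) → index 2
j=4: u_4=277/660 ∈ [16/41, 20/41) → index 3
j=5: u_5=337/660 ∈ [20/41, 25/41) → index 4
j=6: u_6=397/660 ∈ [20/41, 25/41) → index 4
j=7: u_7=457/660 ∈ [25/41, 31/41) → index 5
j=8: u_8=47/60 ∈ [32/41, 36/41) → index 7
j=9: u_9=577/660 ∈ [32/41, 36/41) → index 7
j=10: u_10=637/660 ∈ [36/41, 40/41) → index 9

0 0 2 2 3 4 4 5 7 7 9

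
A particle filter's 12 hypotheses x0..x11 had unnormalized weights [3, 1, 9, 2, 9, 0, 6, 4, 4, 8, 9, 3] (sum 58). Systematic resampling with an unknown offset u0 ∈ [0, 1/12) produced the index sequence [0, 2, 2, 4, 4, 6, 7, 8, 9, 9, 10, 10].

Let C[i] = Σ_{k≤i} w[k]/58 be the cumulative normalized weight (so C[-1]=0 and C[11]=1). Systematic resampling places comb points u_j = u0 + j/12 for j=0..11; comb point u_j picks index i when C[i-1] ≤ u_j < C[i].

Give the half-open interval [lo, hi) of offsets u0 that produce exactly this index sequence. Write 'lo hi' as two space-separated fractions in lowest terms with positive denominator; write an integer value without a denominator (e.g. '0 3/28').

1/58 11/348

C = [3/58, 2/29, 13/58, 15/58, 12/29, 12/29, 15/29, 17/29, 19/29, 23/29, 55/58, 1]
j=0 picked index 0: u0 ∈ [0, 3/58)
j=1 picked index 2: u0 ∈ [-5/348, 49/348)
j=2 picked index 2: u0 ∈ [-17/174, 5/87)
j=3 picked index 4: u0 ∈ [1/116, 19/116)
j=4 picked index 4: u0 ∈ [-13/174, 7/87)
j=5 picked index 6: u0 ∈ [-1/348, 35/348)
j=6 picked index 7: u0 ∈ [1/58, 5/58)
j=7 picked index 8: u0 ∈ [1/348, 25/348)
j=8 picked index 9: u0 ∈ [-1/87, 11/87)
j=9 picked index 9: u0 ∈ [-11/116, 5/116)
j=10 picked index 10: u0 ∈ [-7/174, 10/87)
j=11 picked index 10: u0 ∈ [-43/348, 11/348)
intersection: [1/58, 11/348)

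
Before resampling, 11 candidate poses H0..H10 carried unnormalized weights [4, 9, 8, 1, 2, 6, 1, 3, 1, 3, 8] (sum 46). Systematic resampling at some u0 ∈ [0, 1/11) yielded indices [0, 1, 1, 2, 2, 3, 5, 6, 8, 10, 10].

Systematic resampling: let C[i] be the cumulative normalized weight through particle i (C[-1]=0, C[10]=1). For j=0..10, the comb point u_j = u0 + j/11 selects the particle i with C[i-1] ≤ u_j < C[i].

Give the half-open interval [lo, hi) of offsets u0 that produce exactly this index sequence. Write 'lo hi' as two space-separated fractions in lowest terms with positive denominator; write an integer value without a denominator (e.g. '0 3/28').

4/253 6/253

C = [2/23, 13/46, 21/46, 11/23, 12/23, 15/23, 31/46, 17/23, 35/46, 19/23, 1]
j=0 picked index 0: u0 ∈ [0, 2/23)
j=1 picked index 1: u0 ∈ [-1/253, 97/506)
j=2 picked index 1: u0 ∈ [-24/253, 51/506)
j=3 picked index 2: u0 ∈ [5/506, 93/506)
j=4 picked index 2: u0 ∈ [-41/506, 47/506)
j=5 picked index 3: u0 ∈ [1/506, 6/253)
j=6 picked index 5: u0 ∈ [-6/253, 27/253)
j=7 picked index 6: u0 ∈ [4/253, 19/506)
j=8 picked index 8: u0 ∈ [3/253, 17/506)
j=9 picked index 10: u0 ∈ [2/253, 2/11)
j=10 picked index 10: u0 ∈ [-21/253, 1/11)
intersection: [4/253, 6/253)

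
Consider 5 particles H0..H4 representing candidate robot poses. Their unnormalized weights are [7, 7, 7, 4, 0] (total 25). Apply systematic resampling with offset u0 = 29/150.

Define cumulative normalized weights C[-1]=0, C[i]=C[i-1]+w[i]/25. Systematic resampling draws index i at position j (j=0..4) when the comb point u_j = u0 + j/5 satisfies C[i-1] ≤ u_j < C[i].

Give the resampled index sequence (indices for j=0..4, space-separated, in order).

0 1 2 2 3

C = [7/25, 14/25, 21/25, 1, 1]
j=0: u_0=29/150 ∈ [0, 7/25) → index 0
j=1: u_1=59/150 ∈ [7/25, 14/25) → index 1
j=2: u_2=89/150 ∈ [14/25, 21/25) → index 2
j=3: u_3=119/150 ∈ [14/25, 21/25) → index 2
j=4: u_4=149/150 ∈ [21/25, 1) → index 3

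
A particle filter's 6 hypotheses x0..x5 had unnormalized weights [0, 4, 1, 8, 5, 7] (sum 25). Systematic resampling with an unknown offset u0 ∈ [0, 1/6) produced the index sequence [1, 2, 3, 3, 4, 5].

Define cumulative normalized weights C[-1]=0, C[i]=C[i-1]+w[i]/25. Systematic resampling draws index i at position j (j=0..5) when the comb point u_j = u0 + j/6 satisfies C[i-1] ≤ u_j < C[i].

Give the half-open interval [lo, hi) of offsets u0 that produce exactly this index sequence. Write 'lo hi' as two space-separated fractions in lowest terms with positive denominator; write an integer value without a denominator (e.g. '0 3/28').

C = [0, 4/25, 1/5, 13/25, 18/25, 1]
j=0 picked index 1: u0 ∈ [0, 4/25)
j=1 picked index 2: u0 ∈ [-1/150, 1/30)
j=2 picked index 3: u0 ∈ [-2/15, 14/75)
j=3 picked index 3: u0 ∈ [-3/10, 1/50)
j=4 picked index 4: u0 ∈ [-11/75, 4/75)
j=5 picked index 5: u0 ∈ [-17/150, 1/6)
intersection: [0, 1/50)

0 1/50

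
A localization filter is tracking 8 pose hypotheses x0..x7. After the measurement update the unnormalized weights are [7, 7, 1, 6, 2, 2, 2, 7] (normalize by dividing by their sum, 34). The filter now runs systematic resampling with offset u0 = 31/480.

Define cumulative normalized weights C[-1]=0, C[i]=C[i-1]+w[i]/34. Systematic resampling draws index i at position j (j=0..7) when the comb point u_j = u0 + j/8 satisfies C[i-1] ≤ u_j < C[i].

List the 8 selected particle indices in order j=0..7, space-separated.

0 0 1 2 3 5 7 7

C = [7/34, 7/17, 15/34, 21/34, 23/34, 25/34, 27/34, 1]
j=0: u_0=31/480 ∈ [0, 7/34) → index 0
j=1: u_1=91/480 ∈ [0, 7/34) → index 0
j=2: u_2=151/480 ∈ [7/34, 7/17) → index 1
j=3: u_3=211/480 ∈ [7/17, 15/34) → index 2
j=4: u_4=271/480 ∈ [15/34, 21/34) → index 3
j=5: u_5=331/480 ∈ [23/34, 25/34) → index 5
j=6: u_6=391/480 ∈ [27/34, 1) → index 7
j=7: u_7=451/480 ∈ [27/34, 1) → index 7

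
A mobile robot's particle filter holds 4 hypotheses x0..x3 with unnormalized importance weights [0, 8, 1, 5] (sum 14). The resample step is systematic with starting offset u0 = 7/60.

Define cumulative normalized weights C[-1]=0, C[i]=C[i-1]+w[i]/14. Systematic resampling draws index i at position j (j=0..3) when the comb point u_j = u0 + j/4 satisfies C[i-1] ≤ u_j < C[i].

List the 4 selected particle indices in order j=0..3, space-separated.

C = [0, 4/7, 9/14, 1]
j=0: u_0=7/60 ∈ [0, 4/7) → index 1
j=1: u_1=11/30 ∈ [0, 4/7) → index 1
j=2: u_2=37/60 ∈ [4/7, 9/14) → index 2
j=3: u_3=13/15 ∈ [9/14, 1) → index 3

1 1 2 3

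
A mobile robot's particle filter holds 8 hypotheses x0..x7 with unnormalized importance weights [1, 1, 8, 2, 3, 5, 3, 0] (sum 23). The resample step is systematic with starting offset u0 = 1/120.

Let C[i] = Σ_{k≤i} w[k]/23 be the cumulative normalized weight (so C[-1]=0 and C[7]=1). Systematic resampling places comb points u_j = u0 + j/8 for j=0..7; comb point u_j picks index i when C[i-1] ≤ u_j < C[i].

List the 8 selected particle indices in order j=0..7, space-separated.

0 2 2 2 3 4 5 6

C = [1/23, 2/23, 10/23, 12/23, 15/23, 20/23, 1, 1]
j=0: u_0=1/120 ∈ [0, 1/23) → index 0
j=1: u_1=2/15 ∈ [2/23, 10/23) → index 2
j=2: u_2=31/120 ∈ [2/23, 10/23) → index 2
j=3: u_3=23/60 ∈ [2/23, 10/23) → index 2
j=4: u_4=61/120 ∈ [10/23, 12/23) → index 3
j=5: u_5=19/30 ∈ [12/23, 15/23) → index 4
j=6: u_6=91/120 ∈ [15/23, 20/23) → index 5
j=7: u_7=53/60 ∈ [20/23, 1) → index 6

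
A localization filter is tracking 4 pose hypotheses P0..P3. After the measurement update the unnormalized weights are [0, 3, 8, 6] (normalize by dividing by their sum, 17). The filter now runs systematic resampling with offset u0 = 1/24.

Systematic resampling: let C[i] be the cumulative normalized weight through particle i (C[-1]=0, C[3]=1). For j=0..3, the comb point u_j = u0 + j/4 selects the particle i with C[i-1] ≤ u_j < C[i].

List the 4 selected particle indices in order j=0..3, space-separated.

1 2 2 3

C = [0, 3/17, 11/17, 1]
j=0: u_0=1/24 ∈ [0, 3/17) → index 1
j=1: u_1=7/24 ∈ [3/17, 11/17) → index 2
j=2: u_2=13/24 ∈ [3/17, 11/17) → index 2
j=3: u_3=19/24 ∈ [11/17, 1) → index 3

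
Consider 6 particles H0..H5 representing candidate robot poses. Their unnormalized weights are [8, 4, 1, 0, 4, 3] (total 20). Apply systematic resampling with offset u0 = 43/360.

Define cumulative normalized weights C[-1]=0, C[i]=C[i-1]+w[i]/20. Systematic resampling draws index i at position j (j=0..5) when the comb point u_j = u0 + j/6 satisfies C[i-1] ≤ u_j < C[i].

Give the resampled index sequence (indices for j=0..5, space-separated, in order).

C = [2/5, 3/5, 13/20, 13/20, 17/20, 1]
j=0: u_0=43/360 ∈ [0, 2/5) → index 0
j=1: u_1=103/360 ∈ [0, 2/5) → index 0
j=2: u_2=163/360 ∈ [2/5, 3/5) → index 1
j=3: u_3=223/360 ∈ [3/5, 13/20) → index 2
j=4: u_4=283/360 ∈ [13/20, 17/20) → index 4
j=5: u_5=343/360 ∈ [17/20, 1) → index 5

0 0 1 2 4 5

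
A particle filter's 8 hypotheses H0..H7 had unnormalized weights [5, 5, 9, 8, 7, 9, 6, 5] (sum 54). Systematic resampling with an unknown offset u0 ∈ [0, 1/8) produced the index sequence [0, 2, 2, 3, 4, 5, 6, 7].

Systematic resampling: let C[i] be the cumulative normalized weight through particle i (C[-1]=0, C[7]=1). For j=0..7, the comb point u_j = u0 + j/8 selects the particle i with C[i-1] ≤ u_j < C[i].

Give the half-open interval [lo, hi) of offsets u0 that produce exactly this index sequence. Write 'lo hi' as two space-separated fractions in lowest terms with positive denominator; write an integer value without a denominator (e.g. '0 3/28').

13/216 5/54

C = [5/54, 5/27, 19/54, 1/2, 17/27, 43/54, 49/54, 1]
j=0 picked index 0: u0 ∈ [0, 5/54)
j=1 picked index 2: u0 ∈ [13/216, 49/216)
j=2 picked index 2: u0 ∈ [-7/108, 11/108)
j=3 picked index 3: u0 ∈ [-5/216, 1/8)
j=4 picked index 4: u0 ∈ [0, 7/54)
j=5 picked index 5: u0 ∈ [1/216, 37/216)
j=6 picked index 6: u0 ∈ [5/108, 17/108)
j=7 picked index 7: u0 ∈ [7/216, 1/8)
intersection: [13/216, 5/54)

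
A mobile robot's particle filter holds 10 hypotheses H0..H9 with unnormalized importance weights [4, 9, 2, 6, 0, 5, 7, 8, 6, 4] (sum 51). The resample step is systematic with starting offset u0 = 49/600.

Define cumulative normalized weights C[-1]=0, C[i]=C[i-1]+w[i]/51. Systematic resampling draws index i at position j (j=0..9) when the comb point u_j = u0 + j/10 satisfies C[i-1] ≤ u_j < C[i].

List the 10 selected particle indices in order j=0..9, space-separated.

C = [4/51, 13/51, 5/17, 7/17, 7/17, 26/51, 11/17, 41/51, 47/51, 1]
j=0: u_0=49/600 ∈ [4/51, 13/51) → index 1
j=1: u_1=109/600 ∈ [4/51, 13/51) → index 1
j=2: u_2=169/600 ∈ [13/51, 5/17) → index 2
j=3: u_3=229/600 ∈ [5/17, 7/17) → index 3
j=4: u_4=289/600 ∈ [7/17, 26/51) → index 5
j=5: u_5=349/600 ∈ [26/51, 11/17) → index 6
j=6: u_6=409/600 ∈ [11/17, 41/51) → index 7
j=7: u_7=469/600 ∈ [11/17, 41/51) → index 7
j=8: u_8=529/600 ∈ [41/51, 47/51) → index 8
j=9: u_9=589/600 ∈ [47/51, 1) → index 9

1 1 2 3 5 6 7 7 8 9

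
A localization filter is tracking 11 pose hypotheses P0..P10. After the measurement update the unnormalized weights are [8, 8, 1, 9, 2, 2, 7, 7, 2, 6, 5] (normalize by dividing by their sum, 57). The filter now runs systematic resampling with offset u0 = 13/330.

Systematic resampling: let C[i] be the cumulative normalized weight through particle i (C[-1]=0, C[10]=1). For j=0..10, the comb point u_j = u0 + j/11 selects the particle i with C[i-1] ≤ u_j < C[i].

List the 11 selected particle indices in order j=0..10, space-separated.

0 0 1 3 3 5 6 7 7 9 10

C = [8/57, 16/57, 17/57, 26/57, 28/57, 10/19, 37/57, 44/57, 46/57, 52/57, 1]
j=0: u_0=13/330 ∈ [0, 8/57) → index 0
j=1: u_1=43/330 ∈ [0, 8/57) → index 0
j=2: u_2=73/330 ∈ [8/57, 16/57) → index 1
j=3: u_3=103/330 ∈ [17/57, 26/57) → index 3
j=4: u_4=133/330 ∈ [17/57, 26/57) → index 3
j=5: u_5=163/330 ∈ [28/57, 10/19) → index 5
j=6: u_6=193/330 ∈ [10/19, 37/57) → index 6
j=7: u_7=223/330 ∈ [37/57, 44/57) → index 7
j=8: u_8=23/30 ∈ [37/57, 44/57) → index 7
j=9: u_9=283/330 ∈ [46/57, 52/57) → index 9
j=10: u_10=313/330 ∈ [52/57, 1) → index 10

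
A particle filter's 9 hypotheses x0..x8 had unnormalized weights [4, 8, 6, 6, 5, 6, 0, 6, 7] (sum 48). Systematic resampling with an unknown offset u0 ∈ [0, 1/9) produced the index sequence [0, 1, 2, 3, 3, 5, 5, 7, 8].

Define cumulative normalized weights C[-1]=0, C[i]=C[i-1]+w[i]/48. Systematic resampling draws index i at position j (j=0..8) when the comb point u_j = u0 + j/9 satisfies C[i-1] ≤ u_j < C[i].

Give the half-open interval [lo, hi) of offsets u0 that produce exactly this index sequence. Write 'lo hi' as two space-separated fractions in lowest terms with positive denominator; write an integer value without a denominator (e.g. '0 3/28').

C = [1/12, 1/4, 3/8, 1/2, 29/48, 35/48, 35/48, 41/48, 1]
j=0 picked index 0: u0 ∈ [0, 1/12)
j=1 picked index 1: u0 ∈ [-1/36, 5/36)
j=2 picked index 2: u0 ∈ [1/36, 11/72)
j=3 picked index 3: u0 ∈ [1/24, 1/6)
j=4 picked index 3: u0 ∈ [-5/72, 1/18)
j=5 picked index 5: u0 ∈ [7/144, 25/144)
j=6 picked index 5: u0 ∈ [-1/16, 1/16)
j=7 picked index 7: u0 ∈ [-7/144, 11/144)
j=8 picked index 8: u0 ∈ [-5/144, 1/9)
intersection: [7/144, 1/18)

7/144 1/18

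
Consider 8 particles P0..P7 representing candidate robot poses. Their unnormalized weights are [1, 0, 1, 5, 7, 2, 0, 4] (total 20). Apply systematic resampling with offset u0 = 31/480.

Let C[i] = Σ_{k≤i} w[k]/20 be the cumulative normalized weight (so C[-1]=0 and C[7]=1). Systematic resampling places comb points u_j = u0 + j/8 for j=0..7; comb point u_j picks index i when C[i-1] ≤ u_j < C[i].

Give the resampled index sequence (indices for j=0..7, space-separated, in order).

C = [1/20, 1/20, 1/10, 7/20, 7/10, 4/5, 4/5, 1]
j=0: u_0=31/480 ∈ [1/20, 1/10) → index 2
j=1: u_1=91/480 ∈ [1/10, 7/20) → index 3
j=2: u_2=151/480 ∈ [1/10, 7/20) → index 3
j=3: u_3=211/480 ∈ [7/20, 7/10) → index 4
j=4: u_4=271/480 ∈ [7/20, 7/10) → index 4
j=5: u_5=331/480 ∈ [7/20, 7/10) → index 4
j=6: u_6=391/480 ∈ [4/5, 1) → index 7
j=7: u_7=451/480 ∈ [4/5, 1) → index 7

2 3 3 4 4 4 7 7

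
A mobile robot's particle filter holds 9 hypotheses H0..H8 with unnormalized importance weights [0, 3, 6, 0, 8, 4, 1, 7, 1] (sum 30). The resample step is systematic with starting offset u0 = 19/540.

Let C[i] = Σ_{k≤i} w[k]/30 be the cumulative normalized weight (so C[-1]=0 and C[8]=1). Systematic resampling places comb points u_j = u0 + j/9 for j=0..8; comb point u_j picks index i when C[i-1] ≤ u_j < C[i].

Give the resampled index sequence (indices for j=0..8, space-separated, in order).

1 2 2 4 4 5 6 7 7

C = [0, 1/10, 3/10, 3/10, 17/30, 7/10, 11/15, 29/30, 1]
j=0: u_0=19/540 ∈ [0, 1/10) → index 1
j=1: u_1=79/540 ∈ [1/10, 3/10) → index 2
j=2: u_2=139/540 ∈ [1/10, 3/10) → index 2
j=3: u_3=199/540 ∈ [3/10, 17/30) → index 4
j=4: u_4=259/540 ∈ [3/10, 17/30) → index 4
j=5: u_5=319/540 ∈ [17/30, 7/10) → index 5
j=6: u_6=379/540 ∈ [7/10, 11/15) → index 6
j=7: u_7=439/540 ∈ [11/15, 29/30) → index 7
j=8: u_8=499/540 ∈ [11/15, 29/30) → index 7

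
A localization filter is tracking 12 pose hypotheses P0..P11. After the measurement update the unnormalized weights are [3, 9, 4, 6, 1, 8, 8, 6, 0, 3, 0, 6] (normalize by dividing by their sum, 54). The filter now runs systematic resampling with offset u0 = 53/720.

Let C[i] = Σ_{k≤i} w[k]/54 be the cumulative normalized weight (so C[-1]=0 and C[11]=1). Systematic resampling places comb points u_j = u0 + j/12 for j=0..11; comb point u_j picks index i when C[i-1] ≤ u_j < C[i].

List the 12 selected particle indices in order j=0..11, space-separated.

C = [1/18, 2/9, 8/27, 11/27, 23/54, 31/54, 13/18, 5/6, 5/6, 8/9, 8/9, 1]
j=0: u_0=53/720 ∈ [1/18, 2/9) → index 1
j=1: u_1=113/720 ∈ [1/18, 2/9) → index 1
j=2: u_2=173/720 ∈ [2/9, 8/27) → index 2
j=3: u_3=233/720 ∈ [8/27, 11/27) → index 3
j=4: u_4=293/720 ∈ [8/27, 11/27) → index 3
j=5: u_5=353/720 ∈ [23/54, 31/54) → index 5
j=6: u_6=413/720 ∈ [23/54, 31/54) → index 5
j=7: u_7=473/720 ∈ [31/54, 13/18) → index 6
j=8: u_8=533/720 ∈ [13/18, 5/6) → index 7
j=9: u_9=593/720 ∈ [13/18, 5/6) → index 7
j=10: u_10=653/720 ∈ [8/9, 1) → index 11
j=11: u_11=713/720 ∈ [8/9, 1) → index 11

1 1 2 3 3 5 5 6 7 7 11 11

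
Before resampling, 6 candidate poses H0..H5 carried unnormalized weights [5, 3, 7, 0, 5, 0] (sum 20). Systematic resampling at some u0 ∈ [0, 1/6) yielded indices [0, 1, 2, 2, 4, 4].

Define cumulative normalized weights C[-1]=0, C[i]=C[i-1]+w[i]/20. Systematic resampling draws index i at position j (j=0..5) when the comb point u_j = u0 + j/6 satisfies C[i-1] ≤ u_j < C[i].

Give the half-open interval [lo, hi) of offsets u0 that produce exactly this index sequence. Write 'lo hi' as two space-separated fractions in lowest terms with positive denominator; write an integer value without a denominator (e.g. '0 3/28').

C = [1/4, 2/5, 3/4, 3/4, 1, 1]
j=0 picked index 0: u0 ∈ [0, 1/4)
j=1 picked index 1: u0 ∈ [1/12, 7/30)
j=2 picked index 2: u0 ∈ [1/15, 5/12)
j=3 picked index 2: u0 ∈ [-1/10, 1/4)
j=4 picked index 4: u0 ∈ [1/12, 1/3)
j=5 picked index 4: u0 ∈ [-1/12, 1/6)
intersection: [1/12, 1/6)

1/12 1/6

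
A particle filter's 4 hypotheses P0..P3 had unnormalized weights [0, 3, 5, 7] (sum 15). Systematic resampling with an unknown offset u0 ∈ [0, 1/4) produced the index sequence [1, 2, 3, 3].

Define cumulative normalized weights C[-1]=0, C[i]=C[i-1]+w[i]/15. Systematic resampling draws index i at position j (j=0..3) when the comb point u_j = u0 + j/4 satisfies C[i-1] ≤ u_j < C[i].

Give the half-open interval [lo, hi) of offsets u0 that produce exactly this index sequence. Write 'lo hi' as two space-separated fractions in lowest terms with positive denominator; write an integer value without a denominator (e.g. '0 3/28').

C = [0, 1/5, 8/15, 1]
j=0 picked index 1: u0 ∈ [0, 1/5)
j=1 picked index 2: u0 ∈ [-1/20, 17/60)
j=2 picked index 3: u0 ∈ [1/30, 1/2)
j=3 picked index 3: u0 ∈ [-13/60, 1/4)
intersection: [1/30, 1/5)

1/30 1/5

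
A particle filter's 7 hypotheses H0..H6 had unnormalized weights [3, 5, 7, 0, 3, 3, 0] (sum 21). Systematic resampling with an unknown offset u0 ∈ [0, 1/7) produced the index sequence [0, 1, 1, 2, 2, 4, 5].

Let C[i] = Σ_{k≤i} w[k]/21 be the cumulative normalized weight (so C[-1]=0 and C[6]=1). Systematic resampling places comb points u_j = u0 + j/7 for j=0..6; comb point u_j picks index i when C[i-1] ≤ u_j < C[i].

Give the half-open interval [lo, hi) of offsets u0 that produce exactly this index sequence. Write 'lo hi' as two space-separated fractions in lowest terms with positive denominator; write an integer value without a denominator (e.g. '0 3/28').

0 2/21

C = [1/7, 8/21, 5/7, 5/7, 6/7, 1, 1]
j=0 picked index 0: u0 ∈ [0, 1/7)
j=1 picked index 1: u0 ∈ [0, 5/21)
j=2 picked index 1: u0 ∈ [-1/7, 2/21)
j=3 picked index 2: u0 ∈ [-1/21, 2/7)
j=4 picked index 2: u0 ∈ [-4/21, 1/7)
j=5 picked index 4: u0 ∈ [0, 1/7)
j=6 picked index 5: u0 ∈ [0, 1/7)
intersection: [0, 2/21)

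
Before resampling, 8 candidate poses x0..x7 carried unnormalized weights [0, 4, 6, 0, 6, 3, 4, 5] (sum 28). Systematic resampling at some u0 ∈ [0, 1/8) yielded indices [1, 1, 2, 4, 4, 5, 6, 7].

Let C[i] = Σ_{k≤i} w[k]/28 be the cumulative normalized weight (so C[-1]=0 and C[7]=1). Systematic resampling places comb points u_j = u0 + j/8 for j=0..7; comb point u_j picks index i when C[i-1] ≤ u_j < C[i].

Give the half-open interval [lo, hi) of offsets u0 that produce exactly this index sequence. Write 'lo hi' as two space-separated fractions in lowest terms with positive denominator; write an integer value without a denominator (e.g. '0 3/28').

C = [0, 1/7, 5/14, 5/14, 4/7, 19/28, 23/28, 1]
j=0 picked index 1: u0 ∈ [0, 1/7)
j=1 picked index 1: u0 ∈ [-1/8, 1/56)
j=2 picked index 2: u0 ∈ [-3/28, 3/28)
j=3 picked index 4: u0 ∈ [-1/56, 11/56)
j=4 picked index 4: u0 ∈ [-1/7, 1/14)
j=5 picked index 5: u0 ∈ [-3/56, 3/56)
j=6 picked index 6: u0 ∈ [-1/14, 1/14)
j=7 picked index 7: u0 ∈ [-3/56, 1/8)
intersection: [0, 1/56)

0 1/56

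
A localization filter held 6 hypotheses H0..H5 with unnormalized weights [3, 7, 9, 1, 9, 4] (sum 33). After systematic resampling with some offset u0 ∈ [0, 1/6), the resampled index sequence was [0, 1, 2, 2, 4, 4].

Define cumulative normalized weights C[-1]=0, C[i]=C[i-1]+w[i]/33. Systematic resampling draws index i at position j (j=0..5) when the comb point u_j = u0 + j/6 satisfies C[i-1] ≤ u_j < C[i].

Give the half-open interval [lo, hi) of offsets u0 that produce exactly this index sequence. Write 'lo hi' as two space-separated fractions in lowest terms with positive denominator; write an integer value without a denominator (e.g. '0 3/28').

C = [1/11, 10/33, 19/33, 20/33, 29/33, 1]
j=0 picked index 0: u0 ∈ [0, 1/11)
j=1 picked index 1: u0 ∈ [-5/66, 3/22)
j=2 picked index 2: u0 ∈ [-1/33, 8/33)
j=3 picked index 2: u0 ∈ [-13/66, 5/66)
j=4 picked index 4: u0 ∈ [-2/33, 7/33)
j=5 picked index 4: u0 ∈ [-5/22, 1/22)
intersection: [0, 1/22)

0 1/22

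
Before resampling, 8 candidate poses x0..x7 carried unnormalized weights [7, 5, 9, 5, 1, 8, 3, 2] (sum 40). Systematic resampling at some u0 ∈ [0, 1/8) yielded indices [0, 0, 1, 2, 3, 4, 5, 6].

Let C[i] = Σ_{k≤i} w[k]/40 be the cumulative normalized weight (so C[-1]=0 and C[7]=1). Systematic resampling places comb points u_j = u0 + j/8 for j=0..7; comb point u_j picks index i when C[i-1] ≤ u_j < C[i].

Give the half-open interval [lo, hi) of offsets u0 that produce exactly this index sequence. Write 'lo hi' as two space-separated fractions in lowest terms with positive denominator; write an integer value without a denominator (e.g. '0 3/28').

C = [7/40, 3/10, 21/40, 13/20, 27/40, 7/8, 19/20, 1]
j=0 picked index 0: u0 ∈ [0, 7/40)
j=1 picked index 0: u0 ∈ [-1/8, 1/20)
j=2 picked index 1: u0 ∈ [-3/40, 1/20)
j=3 picked index 2: u0 ∈ [-3/40, 3/20)
j=4 picked index 3: u0 ∈ [1/40, 3/20)
j=5 picked index 4: u0 ∈ [1/40, 1/20)
j=6 picked index 5: u0 ∈ [-3/40, 1/8)
j=7 picked index 6: u0 ∈ [0, 3/40)
intersection: [1/40, 1/20)

1/40 1/20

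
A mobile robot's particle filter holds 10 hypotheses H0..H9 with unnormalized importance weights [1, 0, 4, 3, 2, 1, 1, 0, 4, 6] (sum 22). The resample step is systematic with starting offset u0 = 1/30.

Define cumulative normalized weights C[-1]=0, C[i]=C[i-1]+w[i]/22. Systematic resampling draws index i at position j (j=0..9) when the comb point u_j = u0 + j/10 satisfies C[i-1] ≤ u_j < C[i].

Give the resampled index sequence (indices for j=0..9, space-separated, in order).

C = [1/22, 1/22, 5/22, 4/11, 5/11, 1/2, 6/11, 6/11, 8/11, 1]
j=0: u_0=1/30 ∈ [0, 1/22) → index 0
j=1: u_1=2/15 ∈ [1/22, 5/22) → index 2
j=2: u_2=7/30 ∈ [5/22, 4/11) → index 3
j=3: u_3=1/3 ∈ [5/22, 4/11) → index 3
j=4: u_4=13/30 ∈ [4/11, 5/11) → index 4
j=5: u_5=8/15 ∈ [1/2, 6/11) → index 6
j=6: u_6=19/30 ∈ [6/11, 8/11) → index 8
j=7: u_7=11/15 ∈ [8/11, 1) → index 9
j=8: u_8=5/6 ∈ [8/11, 1) → index 9
j=9: u_9=14/15 ∈ [8/11, 1) → index 9

0 2 3 3 4 6 8 9 9 9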